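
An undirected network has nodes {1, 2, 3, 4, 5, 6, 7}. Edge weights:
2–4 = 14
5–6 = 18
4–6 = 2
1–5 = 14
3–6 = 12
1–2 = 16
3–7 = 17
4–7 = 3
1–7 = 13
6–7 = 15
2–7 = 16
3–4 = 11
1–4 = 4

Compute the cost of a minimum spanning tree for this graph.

48

Sort edges by weight, then run Kruskal:
4–6 (2): add — endpoints in different components.
4–7 (3): add — endpoints in different components.
1–4 (4): add — endpoints in different components.
3–4 (11): add — endpoints in different components.
3–6 (12): skip — 3 and 6 already connected.
1–7 (13): skip — 1 and 7 already connected.
1–5 (14): add — endpoints in different components.
2–4 (14): add — endpoints in different components.
MST edges: 4–6, 4–7, 1–4, 3–4, 1–5, 2–4; total weight 2+3+4+11+14+14 = 48.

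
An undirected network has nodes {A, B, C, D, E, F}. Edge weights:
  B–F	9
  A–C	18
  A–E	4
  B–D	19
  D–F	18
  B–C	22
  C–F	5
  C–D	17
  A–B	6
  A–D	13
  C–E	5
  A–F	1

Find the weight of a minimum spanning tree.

Kruskal: consider edges lightest-first.
A–F (1): add — endpoints in different components.
A–E (4): add — endpoints in different components.
C–E (5): add — endpoints in different components.
C–F (5): skip — C and F already connected.
A–B (6): add — endpoints in different components.
B–F (9): skip — B and F already connected.
A–D (13): add — endpoints in different components.
MST edges: A–F, A–E, C–E, A–B, A–D; total weight 1+4+5+6+13 = 29.

29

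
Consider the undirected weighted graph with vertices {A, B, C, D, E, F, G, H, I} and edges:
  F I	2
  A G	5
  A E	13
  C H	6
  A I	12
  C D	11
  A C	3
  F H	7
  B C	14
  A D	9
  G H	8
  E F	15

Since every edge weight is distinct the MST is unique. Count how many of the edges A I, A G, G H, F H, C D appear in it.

Kruskal: consider edges lightest-first.
F I (2): add — endpoints in different components.
A C (3): add — endpoints in different components.
A G (5): add — endpoints in different components.
C H (6): add — endpoints in different components.
F H (7): add — endpoints in different components.
G H (8): skip — G and H already connected.
A D (9): add — endpoints in different components.
C D (11): skip — C and D already connected.
A I (12): skip — A and I already connected.
A E (13): add — endpoints in different components.
B C (14): add — endpoints in different components.
MST edge set: {F I, A C, A G, C H, F H, A D, A E, B C}.
Of the listed edges, {A G, F H} are in the MST → 2.

2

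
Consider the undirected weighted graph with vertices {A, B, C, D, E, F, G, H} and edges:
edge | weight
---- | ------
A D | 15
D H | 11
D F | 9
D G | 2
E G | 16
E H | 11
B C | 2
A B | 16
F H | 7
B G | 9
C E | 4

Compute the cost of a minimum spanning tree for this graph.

Prim, starting at A.
Step 1: frontier [A D 15, A B 16] → take A D (15); add D.
Step 2: frontier [A B 16, D G 2, D F 9, D H 11] → take D G (2); add G.
Step 3: frontier [A B 16, D F 9, D H 11, B G 9, E G 16] → take B G (9); add B.
Step 4: frontier [B C 2, D F 9, D H 11, E G 16] → take B C (2); add C.
Step 5: frontier [C E 4, D F 9, D H 11, E G 16] → take C E (4); add E.
Step 6: frontier [D F 9, D H 11, E H 11] → take D F (9); add F.
Step 7: frontier [D H 11, E H 11, F H 7] → take F H (7); add H.
MST edges: A D, D G, B G, B C, C E, D F, F H; total weight 15+2+9+2+4+9+7 = 48.

48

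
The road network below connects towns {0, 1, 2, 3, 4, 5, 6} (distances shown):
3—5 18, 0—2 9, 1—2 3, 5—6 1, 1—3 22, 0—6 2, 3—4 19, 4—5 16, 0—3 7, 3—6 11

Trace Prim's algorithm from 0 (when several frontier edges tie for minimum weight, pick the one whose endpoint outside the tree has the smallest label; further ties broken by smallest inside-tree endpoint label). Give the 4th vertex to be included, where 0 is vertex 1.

3

Prim's algorithm from 0:
Step 1: cheapest edge leaving the tree is 0—6 (2); add 6.
Step 2: cheapest edge leaving the tree is 5—6 (1); add 5.
Step 3: cheapest edge leaving the tree is 0—3 (7); add 3.
Step 4: cheapest edge leaving the tree is 0—2 (9); add 2.
Step 5: cheapest edge leaving the tree is 1—2 (3); add 1.
Step 6: cheapest edge leaving the tree is 4—5 (16); add 4.
Vertex order: 0, 6, 5, 3, 2, 1, 4. The 4th vertex is 3.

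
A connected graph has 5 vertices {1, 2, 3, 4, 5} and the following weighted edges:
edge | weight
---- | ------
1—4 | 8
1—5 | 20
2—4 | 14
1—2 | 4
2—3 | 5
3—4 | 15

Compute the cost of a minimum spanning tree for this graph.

37

Prim's algorithm from 5:
Step 1: frontier [1—5 20] → take 1—5 (20); add 1.
Step 2: frontier [1—2 4, 1—4 8] → take 1—2 (4); add 2.
Step 3: frontier [1—4 8, 2—3 5, 2—4 14] → take 2—3 (5); add 3.
Step 4: frontier [1—4 8, 2—4 14, 3—4 15] → take 1—4 (8); add 4.
MST edges: 1—5, 1—2, 2—3, 1—4; total weight 20+4+5+8 = 37.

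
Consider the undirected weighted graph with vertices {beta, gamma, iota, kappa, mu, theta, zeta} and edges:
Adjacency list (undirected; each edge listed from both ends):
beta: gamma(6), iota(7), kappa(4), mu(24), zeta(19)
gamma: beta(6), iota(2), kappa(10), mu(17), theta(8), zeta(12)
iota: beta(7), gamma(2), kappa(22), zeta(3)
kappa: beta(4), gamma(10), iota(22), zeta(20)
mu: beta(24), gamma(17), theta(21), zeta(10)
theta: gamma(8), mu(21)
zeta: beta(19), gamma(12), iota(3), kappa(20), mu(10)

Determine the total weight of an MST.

33

Grow the tree from iota using Prim:
Step 1: cheapest edge leaving the tree is gamma-iota (2); add gamma.
Step 2: cheapest edge leaving the tree is iota-zeta (3); add zeta.
Step 3: cheapest edge leaving the tree is beta-gamma (6); add beta.
Step 4: cheapest edge leaving the tree is beta-kappa (4); add kappa.
Step 5: cheapest edge leaving the tree is gamma-theta (8); add theta.
Step 6: cheapest edge leaving the tree is mu-zeta (10); add mu.
MST edges: gamma-iota, iota-zeta, beta-gamma, beta-kappa, gamma-theta, mu-zeta; total weight 2+3+6+4+8+10 = 33.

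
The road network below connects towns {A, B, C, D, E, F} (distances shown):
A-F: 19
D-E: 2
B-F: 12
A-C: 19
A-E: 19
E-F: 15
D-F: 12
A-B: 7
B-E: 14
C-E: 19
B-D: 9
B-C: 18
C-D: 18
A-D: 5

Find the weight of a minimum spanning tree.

44

Sort edges by weight, then run Kruskal:
D-E (2): add. Components now {A} {B} {C} {D,E} {F}
A-D (5): add. Components now {A,D,E} {B} {C} {F}
A-B (7): add. Components now {A,B,D,E} {C} {F}
B-D (9): skip — B and D already connected.
B-F (12): add. Components now {A,B,D,E,F} {C}
D-F (12): skip — D and F already connected.
B-E (14): skip — B and E already connected.
E-F (15): skip — E and F already connected.
B-C (18): add. Components now {A,B,C,D,E,F}
MST edges: D-E, A-D, A-B, B-F, B-C; total weight 2+5+7+12+18 = 44.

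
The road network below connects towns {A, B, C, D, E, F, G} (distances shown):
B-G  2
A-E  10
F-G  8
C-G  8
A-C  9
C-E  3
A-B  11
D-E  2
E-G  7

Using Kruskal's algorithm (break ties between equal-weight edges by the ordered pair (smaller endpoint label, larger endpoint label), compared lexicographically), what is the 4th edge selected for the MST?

Kruskal: consider edges lightest-first.
B-G (2): add. Components now {A} {B,G} {C} {D} {E} {F}
D-E (2): add. Components now {A} {B,G} {C} {D,E} {F}
C-E (3): add. Components now {A} {B,G} {C,D,E} {F}
E-G (7): add. Components now {A} {B,C,D,E,G} {F}
C-G (8): skip — C and G already connected.
F-G (8): add. Components now {A} {B,C,D,E,F,G}
A-C (9): add. Components now {A,B,C,D,E,F,G}
The 4th edge added is E-G.

E-G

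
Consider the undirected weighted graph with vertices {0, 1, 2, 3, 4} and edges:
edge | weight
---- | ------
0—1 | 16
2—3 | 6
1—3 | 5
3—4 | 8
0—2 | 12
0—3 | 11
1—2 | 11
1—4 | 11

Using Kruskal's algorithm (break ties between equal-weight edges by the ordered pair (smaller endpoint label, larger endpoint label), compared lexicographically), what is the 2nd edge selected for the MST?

Kruskal's algorithm — process edges by increasing weight (ties by edge label):
1—3 (5): add. Components now {0} {1,3} {2} {4}
2—3 (6): add. Components now {0} {1,2,3} {4}
3—4 (8): add. Components now {0} {1,2,3,4}
0—3 (11): add. Components now {0,1,2,3,4}
The 2nd edge added is 2—3.

2-3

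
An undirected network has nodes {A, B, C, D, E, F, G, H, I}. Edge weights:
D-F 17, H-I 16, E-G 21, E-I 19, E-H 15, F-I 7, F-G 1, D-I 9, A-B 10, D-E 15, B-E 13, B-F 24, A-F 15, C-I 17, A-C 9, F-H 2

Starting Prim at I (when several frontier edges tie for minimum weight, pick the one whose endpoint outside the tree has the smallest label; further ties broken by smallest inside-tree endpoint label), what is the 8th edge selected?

B-E

Prim's algorithm from I:
Step 1: cheapest edge leaving the tree is F-I (7); add F.
Step 2: cheapest edge leaving the tree is F-G (1); add G.
Step 3: cheapest edge leaving the tree is F-H (2); add H.
Step 4: cheapest edge leaving the tree is D-I (9); add D.
Step 5: cheapest edge leaving the tree is A-F (15); add A.
Step 6: cheapest edge leaving the tree is A-C (9); add C.
Step 7: cheapest edge leaving the tree is A-B (10); add B.
Step 8: cheapest edge leaving the tree is B-E (13); add E.
The 8th edge added is B-E.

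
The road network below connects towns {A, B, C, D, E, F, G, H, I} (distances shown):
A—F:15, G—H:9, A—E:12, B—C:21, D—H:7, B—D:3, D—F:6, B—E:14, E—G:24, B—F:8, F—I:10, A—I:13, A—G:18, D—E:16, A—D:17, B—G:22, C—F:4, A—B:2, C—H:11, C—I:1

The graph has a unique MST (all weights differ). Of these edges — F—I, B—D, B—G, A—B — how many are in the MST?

Sort edges by weight, then run Kruskal:
C—I (1): add — endpoints in different components.
A—B (2): add — endpoints in different components.
B—D (3): add — endpoints in different components.
C—F (4): add — endpoints in different components.
D—F (6): add — endpoints in different components.
D—H (7): add — endpoints in different components.
B—F (8): skip — B and F already connected.
G—H (9): add — endpoints in different components.
F—I (10): skip — F and I already connected.
C—H (11): skip — C and H already connected.
A—E (12): add — endpoints in different components.
MST edge set: {C—I, A—B, B—D, C—F, D—F, D—H, G—H, A—E}.
Of the listed edges, {B—D, A—B} are in the MST → 2.

2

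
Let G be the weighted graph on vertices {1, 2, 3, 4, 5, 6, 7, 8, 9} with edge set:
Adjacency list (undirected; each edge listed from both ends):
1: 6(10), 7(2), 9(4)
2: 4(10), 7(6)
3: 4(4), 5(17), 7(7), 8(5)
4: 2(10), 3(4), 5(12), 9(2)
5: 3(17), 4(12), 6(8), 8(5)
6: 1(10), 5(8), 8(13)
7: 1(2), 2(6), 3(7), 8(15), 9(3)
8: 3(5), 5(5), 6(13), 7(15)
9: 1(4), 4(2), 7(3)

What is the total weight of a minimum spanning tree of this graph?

Sort edges by weight, then run Kruskal:
1–7 (2): add — endpoints in different components.
4–9 (2): add — endpoints in different components.
7–9 (3): add — endpoints in different components.
1–9 (4): skip — 1 and 9 already connected.
3–4 (4): add — endpoints in different components.
3–8 (5): add — endpoints in different components.
5–8 (5): add — endpoints in different components.
2–7 (6): add — endpoints in different components.
3–7 (7): skip — 3 and 7 already connected.
5–6 (8): add — endpoints in different components.
MST edges: 1–7, 4–9, 7–9, 3–4, 3–8, 5–8, 2–7, 5–6; total weight 2+2+3+4+5+5+6+8 = 35.

35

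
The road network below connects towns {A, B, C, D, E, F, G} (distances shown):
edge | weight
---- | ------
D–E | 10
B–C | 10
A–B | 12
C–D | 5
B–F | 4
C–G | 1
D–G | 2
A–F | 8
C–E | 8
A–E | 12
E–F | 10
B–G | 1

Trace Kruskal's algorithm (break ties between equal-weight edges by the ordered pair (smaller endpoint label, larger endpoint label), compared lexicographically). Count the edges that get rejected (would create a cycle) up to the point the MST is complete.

1

Kruskal: consider edges lightest-first.
B–G (1): add — endpoints in different components.
C–G (1): add — endpoints in different components.
D–G (2): add — endpoints in different components.
B–F (4): add — endpoints in different components.
C–D (5): skip — C and D already connected.
A–F (8): add — endpoints in different components.
C–E (8): add — endpoints in different components.
Edges rejected before the tree was complete: 1.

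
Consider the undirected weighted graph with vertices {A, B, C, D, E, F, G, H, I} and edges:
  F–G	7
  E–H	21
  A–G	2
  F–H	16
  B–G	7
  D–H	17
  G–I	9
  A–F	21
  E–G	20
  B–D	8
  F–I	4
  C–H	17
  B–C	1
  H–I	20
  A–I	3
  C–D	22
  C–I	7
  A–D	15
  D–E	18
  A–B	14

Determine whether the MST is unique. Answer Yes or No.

Kruskal's algorithm — process edges by increasing weight (ties by edge label):
B–C (1): add — endpoints in different components.
A–G (2): add — endpoints in different components.
A–I (3): add — endpoints in different components.
F–I (4): add — endpoints in different components.
B–G (7): add — endpoints in different components.
C–I (7): skip — C and I already connected.
F–G (7): skip — F and G already connected.
B–D (8): add — endpoints in different components.
G–I (9): skip — G and I already connected.
A–B (14): skip — A and B already connected.
A–D (15): skip — A and D already connected.
F–H (16): add — endpoints in different components.
C–H (17): skip — C and H already connected.
D–H (17): skip — D and H already connected.
D–E (18): add — endpoints in different components.
Non-tree edge C–I has weight 7, equal to the heaviest edge on its tree cycle — swapping gives another MST of the same weight. Not unique.

No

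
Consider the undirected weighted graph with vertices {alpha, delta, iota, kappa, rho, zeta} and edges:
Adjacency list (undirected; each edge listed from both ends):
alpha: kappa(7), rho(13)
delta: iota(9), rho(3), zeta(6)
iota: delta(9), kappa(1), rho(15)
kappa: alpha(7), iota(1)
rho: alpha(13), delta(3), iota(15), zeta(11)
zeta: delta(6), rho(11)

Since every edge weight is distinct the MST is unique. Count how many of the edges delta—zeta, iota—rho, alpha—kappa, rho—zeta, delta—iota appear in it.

3

Kruskal: consider edges lightest-first.
iota—kappa (1): add. Components now {zeta} {iota,kappa} {rho} {delta} {alpha}
delta—rho (3): add. Components now {zeta} {iota,kappa} {delta,rho} {alpha}
delta—zeta (6): add. Components now {delta,rho,zeta} {iota,kappa} {alpha}
alpha—kappa (7): add. Components now {delta,rho,zeta} {alpha,iota,kappa}
delta—iota (9): add. Components now {alpha,delta,iota,kappa,rho,zeta}
MST edge set: {iota—kappa, delta—rho, delta—zeta, alpha—kappa, delta—iota}.
Of the listed edges, {delta—zeta, alpha—kappa, delta—iota} are in the MST → 3.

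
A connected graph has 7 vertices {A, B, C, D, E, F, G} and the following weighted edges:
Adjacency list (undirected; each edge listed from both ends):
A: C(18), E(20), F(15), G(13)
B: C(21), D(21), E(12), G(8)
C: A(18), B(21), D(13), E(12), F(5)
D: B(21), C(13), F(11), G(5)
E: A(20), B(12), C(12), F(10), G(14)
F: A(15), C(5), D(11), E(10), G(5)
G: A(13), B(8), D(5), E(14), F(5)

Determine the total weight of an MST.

46

Grow the tree from B using Prim:
Step 1: cheapest edge leaving the tree is B G (8); add G.
Step 2: cheapest edge leaving the tree is D G (5); add D.
Step 3: cheapest edge leaving the tree is F G (5); add F.
Step 4: cheapest edge leaving the tree is C F (5); add C.
Step 5: cheapest edge leaving the tree is E F (10); add E.
Step 6: cheapest edge leaving the tree is A G (13); add A.
MST edges: B G, D G, F G, C F, E F, A G; total weight 8+5+5+5+10+13 = 46.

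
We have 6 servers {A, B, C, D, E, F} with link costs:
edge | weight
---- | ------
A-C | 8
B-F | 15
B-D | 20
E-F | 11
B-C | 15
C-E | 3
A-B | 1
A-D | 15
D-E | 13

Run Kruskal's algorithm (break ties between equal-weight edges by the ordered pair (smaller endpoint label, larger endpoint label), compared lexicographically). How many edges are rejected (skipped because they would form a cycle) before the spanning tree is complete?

0

Kruskal's algorithm — process edges by increasing weight (ties by edge label):
A-B (1): add — endpoints in different components.
C-E (3): add — endpoints in different components.
A-C (8): add — endpoints in different components.
E-F (11): add — endpoints in different components.
D-E (13): add — endpoints in different components.
Edges rejected before the tree was complete: 0.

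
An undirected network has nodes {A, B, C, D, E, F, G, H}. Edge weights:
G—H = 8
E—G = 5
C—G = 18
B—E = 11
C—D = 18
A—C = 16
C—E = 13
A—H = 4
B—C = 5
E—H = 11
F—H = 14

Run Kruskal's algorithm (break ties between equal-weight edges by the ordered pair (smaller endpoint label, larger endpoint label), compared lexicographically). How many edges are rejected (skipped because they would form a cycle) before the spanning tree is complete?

3

Kruskal's algorithm — process edges by increasing weight (ties by edge label):
A—H (4): add — endpoints in different components.
B—C (5): add — endpoints in different components.
E—G (5): add — endpoints in different components.
G—H (8): add — endpoints in different components.
B—E (11): add — endpoints in different components.
E—H (11): skip — E and H already connected.
C—E (13): skip — C and E already connected.
F—H (14): add — endpoints in different components.
A—C (16): skip — A and C already connected.
C—D (18): add — endpoints in different components.
Edges rejected before the tree was complete: 3.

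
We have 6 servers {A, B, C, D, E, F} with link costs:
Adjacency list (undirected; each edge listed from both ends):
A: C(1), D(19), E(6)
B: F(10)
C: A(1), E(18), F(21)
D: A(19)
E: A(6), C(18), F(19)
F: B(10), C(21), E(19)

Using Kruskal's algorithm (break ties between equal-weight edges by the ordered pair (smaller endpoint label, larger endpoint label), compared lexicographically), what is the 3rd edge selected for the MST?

B-F

Kruskal: consider edges lightest-first.
A—C (1): add — endpoints in different components.
A—E (6): add — endpoints in different components.
B—F (10): add — endpoints in different components.
C—E (18): skip — C and E already connected.
A—D (19): add — endpoints in different components.
E—F (19): add — endpoints in different components.
The 3rd edge added is B—F.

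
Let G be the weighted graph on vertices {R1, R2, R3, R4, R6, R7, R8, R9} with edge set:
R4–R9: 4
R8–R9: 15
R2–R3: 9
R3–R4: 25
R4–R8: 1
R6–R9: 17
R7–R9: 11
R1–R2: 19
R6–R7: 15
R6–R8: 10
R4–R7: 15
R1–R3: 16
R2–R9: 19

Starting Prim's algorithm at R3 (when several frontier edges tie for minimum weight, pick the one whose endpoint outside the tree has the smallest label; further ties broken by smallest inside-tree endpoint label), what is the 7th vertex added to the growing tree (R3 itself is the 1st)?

R6

Prim, starting at R3.
Step 1: cheapest edge leaving the tree is R2–R3 (9); add R2.
Step 2: cheapest edge leaving the tree is R1–R3 (16); add R1.
Step 3: cheapest edge leaving the tree is R2–R9 (19); add R9.
Step 4: cheapest edge leaving the tree is R4–R9 (4); add R4.
Step 5: cheapest edge leaving the tree is R4–R8 (1); add R8.
Step 6: cheapest edge leaving the tree is R6–R8 (10); add R6.
Step 7: cheapest edge leaving the tree is R7–R9 (11); add R7.
Vertex order: R3, R2, R1, R9, R4, R8, R6, R7. The 7th vertex is R6.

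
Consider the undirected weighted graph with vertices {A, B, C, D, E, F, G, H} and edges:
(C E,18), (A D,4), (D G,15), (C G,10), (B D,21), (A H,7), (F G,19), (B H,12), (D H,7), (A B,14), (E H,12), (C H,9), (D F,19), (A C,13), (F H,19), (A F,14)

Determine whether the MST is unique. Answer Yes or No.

No

Kruskal: consider edges lightest-first.
A D (4): add — endpoints in different components.
A H (7): add — endpoints in different components.
D H (7): skip — D and H already connected.
C H (9): add — endpoints in different components.
C G (10): add — endpoints in different components.
B H (12): add — endpoints in different components.
E H (12): add — endpoints in different components.
A C (13): skip — A and C already connected.
A B (14): skip — A and B already connected.
A F (14): add — endpoints in different components.
Non-tree edge D H has weight 7, equal to the heaviest edge on its tree cycle — swapping gives another MST of the same weight. Not unique.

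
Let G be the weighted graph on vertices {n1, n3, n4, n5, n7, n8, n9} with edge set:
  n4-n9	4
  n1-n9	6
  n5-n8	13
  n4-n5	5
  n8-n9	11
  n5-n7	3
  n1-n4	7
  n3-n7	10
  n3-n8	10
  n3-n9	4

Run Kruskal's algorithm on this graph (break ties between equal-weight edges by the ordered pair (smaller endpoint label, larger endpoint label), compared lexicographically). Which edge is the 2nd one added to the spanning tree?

Sort edges by weight, then run Kruskal:
n5-n7 (3): add. Components now {n5,n7} {n9} {n4} {n8} {n1} {n3}
n3-n9 (4): add. Components now {n5,n7} {n3,n9} {n4} {n8} {n1}
n4-n9 (4): add. Components now {n5,n7} {n3,n4,n9} {n8} {n1}
n4-n5 (5): add. Components now {n3,n4,n5,n7,n9} {n8} {n1}
n1-n9 (6): add. Components now {n1,n3,n4,n5,n7,n9} {n8}
n1-n4 (7): skip — n4 and n1 already connected.
n3-n7 (10): skip — n7 and n3 already connected.
n3-n8 (10): add. Components now {n1,n3,n4,n5,n7,n8,n9}
The 2nd edge added is n3-n9.

n3-n9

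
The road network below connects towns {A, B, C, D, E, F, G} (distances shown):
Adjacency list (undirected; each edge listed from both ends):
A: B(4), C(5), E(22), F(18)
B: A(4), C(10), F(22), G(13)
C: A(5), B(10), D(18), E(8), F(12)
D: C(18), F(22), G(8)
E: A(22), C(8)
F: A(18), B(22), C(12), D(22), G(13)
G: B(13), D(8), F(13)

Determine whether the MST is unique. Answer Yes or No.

No

Kruskal: consider edges lightest-first.
A–B (4): add — endpoints in different components.
A–C (5): add — endpoints in different components.
C–E (8): add — endpoints in different components.
D–G (8): add — endpoints in different components.
B–C (10): skip — B and C already connected.
C–F (12): add — endpoints in different components.
B–G (13): add — endpoints in different components.
Non-tree edge F–G has weight 13, equal to the heaviest edge on its tree cycle — swapping gives another MST of the same weight. Not unique.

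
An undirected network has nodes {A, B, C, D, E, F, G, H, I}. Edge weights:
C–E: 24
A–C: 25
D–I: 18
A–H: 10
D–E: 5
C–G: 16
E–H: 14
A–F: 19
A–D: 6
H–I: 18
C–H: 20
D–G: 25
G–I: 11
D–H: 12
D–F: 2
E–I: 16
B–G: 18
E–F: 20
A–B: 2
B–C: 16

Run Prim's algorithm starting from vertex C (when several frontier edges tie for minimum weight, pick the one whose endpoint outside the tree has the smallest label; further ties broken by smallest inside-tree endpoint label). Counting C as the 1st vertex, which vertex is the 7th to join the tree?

Grow the tree from C using Prim:
Step 1: cheapest edge leaving the tree is B–C (16); add B.
Step 2: cheapest edge leaving the tree is A–B (2); add A.
Step 3: cheapest edge leaving the tree is A–D (6); add D.
Step 4: cheapest edge leaving the tree is D–F (2); add F.
Step 5: cheapest edge leaving the tree is D–E (5); add E.
Step 6: cheapest edge leaving the tree is A–H (10); add H.
Step 7: cheapest edge leaving the tree is C–G (16); add G.
Step 8: cheapest edge leaving the tree is G–I (11); add I.
Vertex order: C, B, A, D, F, E, H, G, I. The 7th vertex is H.

H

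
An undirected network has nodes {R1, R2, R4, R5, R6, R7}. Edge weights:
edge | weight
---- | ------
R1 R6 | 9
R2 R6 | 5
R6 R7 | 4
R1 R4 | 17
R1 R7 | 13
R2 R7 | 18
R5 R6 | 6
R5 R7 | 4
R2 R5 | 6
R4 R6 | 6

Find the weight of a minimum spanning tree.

Kruskal's algorithm — process edges by increasing weight (ties by edge label):
R5 R7 (4): add. Components now {R6} {R5,R7} {R1} {R2} {R4}
R6 R7 (4): add. Components now {R5,R6,R7} {R1} {R2} {R4}
R2 R6 (5): add. Components now {R2,R5,R6,R7} {R1} {R4}
R2 R5 (6): skip — R5 and R2 already connected.
R4 R6 (6): add. Components now {R2,R4,R5,R6,R7} {R1}
R5 R6 (6): skip — R6 and R5 already connected.
R1 R6 (9): add. Components now {R1,R2,R4,R5,R6,R7}
MST edges: R5 R7, R6 R7, R2 R6, R4 R6, R1 R6; total weight 4+4+5+6+9 = 28.

28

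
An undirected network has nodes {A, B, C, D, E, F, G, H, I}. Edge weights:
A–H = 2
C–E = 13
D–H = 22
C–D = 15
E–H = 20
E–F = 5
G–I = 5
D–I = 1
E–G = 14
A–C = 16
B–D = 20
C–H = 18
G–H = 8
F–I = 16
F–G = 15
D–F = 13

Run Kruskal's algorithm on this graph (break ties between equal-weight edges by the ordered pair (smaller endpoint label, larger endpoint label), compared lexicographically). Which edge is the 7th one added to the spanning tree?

Sort edges by weight, then run Kruskal:
D–I (1): add — endpoints in different components.
A–H (2): add — endpoints in different components.
E–F (5): add — endpoints in different components.
G–I (5): add — endpoints in different components.
G–H (8): add — endpoints in different components.
C–E (13): add — endpoints in different components.
D–F (13): add — endpoints in different components.
E–G (14): skip — E and G already connected.
C–D (15): skip — C and D already connected.
F–G (15): skip — F and G already connected.
A–C (16): skip — A and C already connected.
F–I (16): skip — F and I already connected.
C–H (18): skip — C and H already connected.
B–D (20): add — endpoints in different components.
The 7th edge added is D–F.

D-F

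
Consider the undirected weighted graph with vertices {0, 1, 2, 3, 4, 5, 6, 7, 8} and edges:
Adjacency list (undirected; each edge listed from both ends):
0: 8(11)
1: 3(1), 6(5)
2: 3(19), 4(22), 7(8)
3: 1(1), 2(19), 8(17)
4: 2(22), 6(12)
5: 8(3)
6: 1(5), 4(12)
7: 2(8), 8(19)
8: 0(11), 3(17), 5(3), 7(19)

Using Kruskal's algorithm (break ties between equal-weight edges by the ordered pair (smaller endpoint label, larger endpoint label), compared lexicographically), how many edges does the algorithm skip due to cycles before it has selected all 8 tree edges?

0

Sort edges by weight, then run Kruskal:
1–3 (1): add — endpoints in different components.
5–8 (3): add — endpoints in different components.
1–6 (5): add — endpoints in different components.
2–7 (8): add — endpoints in different components.
0–8 (11): add — endpoints in different components.
4–6 (12): add — endpoints in different components.
3–8 (17): add — endpoints in different components.
2–3 (19): add — endpoints in different components.
Edges rejected before the tree was complete: 0.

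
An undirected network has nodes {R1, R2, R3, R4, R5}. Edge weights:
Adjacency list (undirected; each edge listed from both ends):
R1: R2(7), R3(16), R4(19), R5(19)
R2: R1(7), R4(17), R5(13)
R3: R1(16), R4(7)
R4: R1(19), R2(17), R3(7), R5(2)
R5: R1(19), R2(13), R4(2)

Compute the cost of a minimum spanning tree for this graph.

Prim, starting at R5.
Step 1: frontier [R4-R5 2, R2-R5 13, R1-R5 19] → take R4-R5 (2); add R4.
Step 2: frontier [R3-R4 7, R2-R4 17, R1-R4 19, R2-R5 13, R1-R5 19] → take R3-R4 (7); add R3.
Step 3: frontier [R1-R3 16, R2-R4 17, R1-R4 19, R2-R5 13, R1-R5 19] → take R2-R5 (13); add R2.
Step 4: frontier [R1-R2 7, R1-R3 16, R1-R4 19, R1-R5 19] → take R1-R2 (7); add R1.
MST edges: R4-R5, R3-R4, R2-R5, R1-R2; total weight 2+7+13+7 = 29.

29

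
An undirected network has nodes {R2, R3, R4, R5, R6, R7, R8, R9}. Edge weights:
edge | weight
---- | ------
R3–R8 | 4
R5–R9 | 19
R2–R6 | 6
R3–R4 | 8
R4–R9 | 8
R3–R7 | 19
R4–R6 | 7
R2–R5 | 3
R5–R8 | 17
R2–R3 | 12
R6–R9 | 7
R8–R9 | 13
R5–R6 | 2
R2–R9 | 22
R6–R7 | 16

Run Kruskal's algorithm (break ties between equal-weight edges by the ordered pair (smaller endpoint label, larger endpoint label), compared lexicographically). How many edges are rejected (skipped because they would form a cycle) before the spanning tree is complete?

4

Kruskal's algorithm — process edges by increasing weight (ties by edge label):
R5–R6 (2): add — endpoints in different components.
R2–R5 (3): add — endpoints in different components.
R3–R8 (4): add — endpoints in different components.
R2–R6 (6): skip — R6 and R2 already connected.
R4–R6 (7): add — endpoints in different components.
R6–R9 (7): add — endpoints in different components.
R3–R4 (8): add — endpoints in different components.
R4–R9 (8): skip — R4 and R9 already connected.
R2–R3 (12): skip — R2 and R3 already connected.
R8–R9 (13): skip — R8 and R9 already connected.
R6–R7 (16): add — endpoints in different components.
Edges rejected before the tree was complete: 4.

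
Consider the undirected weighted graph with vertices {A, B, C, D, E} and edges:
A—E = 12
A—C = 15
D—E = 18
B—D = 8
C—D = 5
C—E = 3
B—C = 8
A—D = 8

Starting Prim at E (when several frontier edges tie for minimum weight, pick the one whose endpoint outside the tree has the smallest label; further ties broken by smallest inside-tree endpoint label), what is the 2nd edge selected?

C-D

Prim, starting at E.
Step 1: cheapest edge leaving the tree is C—E (3); add C.
Step 2: cheapest edge leaving the tree is C—D (5); add D.
Step 3: cheapest edge leaving the tree is A—D (8); add A.
Step 4: cheapest edge leaving the tree is B—C (8); add B.
The 2nd edge added is C—D.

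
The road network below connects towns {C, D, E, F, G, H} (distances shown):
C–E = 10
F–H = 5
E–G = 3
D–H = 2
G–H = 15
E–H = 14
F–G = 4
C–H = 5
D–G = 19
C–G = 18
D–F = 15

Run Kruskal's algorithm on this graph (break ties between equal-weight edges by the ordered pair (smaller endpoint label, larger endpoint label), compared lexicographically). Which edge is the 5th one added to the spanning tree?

F-H

Sort edges by weight, then run Kruskal:
D–H (2): add. Components now {C} {D,H} {E} {F} {G}
E–G (3): add. Components now {C} {D,H} {E,G} {F}
F–G (4): add. Components now {C} {D,H} {E,F,G}
C–H (5): add. Components now {C,D,H} {E,F,G}
F–H (5): add. Components now {C,D,E,F,G,H}
The 5th edge added is F–H.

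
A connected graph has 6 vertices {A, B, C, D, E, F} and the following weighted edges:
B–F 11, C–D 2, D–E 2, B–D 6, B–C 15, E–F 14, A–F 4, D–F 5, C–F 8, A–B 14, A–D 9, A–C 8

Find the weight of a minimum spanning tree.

19

Sort edges by weight, then run Kruskal:
C–D (2): add — endpoints in different components.
D–E (2): add — endpoints in different components.
A–F (4): add — endpoints in different components.
D–F (5): add — endpoints in different components.
B–D (6): add — endpoints in different components.
MST edges: C–D, D–E, A–F, D–F, B–D; total weight 2+2+4+5+6 = 19.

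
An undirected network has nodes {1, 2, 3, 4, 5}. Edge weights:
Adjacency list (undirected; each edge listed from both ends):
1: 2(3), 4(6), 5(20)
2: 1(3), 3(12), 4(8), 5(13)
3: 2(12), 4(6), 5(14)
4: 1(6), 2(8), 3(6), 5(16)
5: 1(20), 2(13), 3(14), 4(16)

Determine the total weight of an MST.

28

Kruskal's algorithm — process edges by increasing weight (ties by edge label):
1—2 (3): add. Components now {1,2} {3} {4} {5}
1—4 (6): add. Components now {1,2,4} {3} {5}
3—4 (6): add. Components now {1,2,3,4} {5}
2—4 (8): skip — 2 and 4 already connected.
2—3 (12): skip — 2 and 3 already connected.
2—5 (13): add. Components now {1,2,3,4,5}
MST edges: 1—2, 1—4, 3—4, 2—5; total weight 3+6+6+13 = 28.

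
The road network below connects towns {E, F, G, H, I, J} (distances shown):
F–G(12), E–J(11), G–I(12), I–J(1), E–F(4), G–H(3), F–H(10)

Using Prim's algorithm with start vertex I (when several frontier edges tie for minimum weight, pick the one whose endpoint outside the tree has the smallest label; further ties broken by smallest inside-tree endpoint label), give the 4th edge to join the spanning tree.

F-H

Grow the tree from I using Prim:
Step 1: cheapest edge leaving the tree is I–J (1); add J.
Step 2: cheapest edge leaving the tree is E–J (11); add E.
Step 3: cheapest edge leaving the tree is E–F (4); add F.
Step 4: cheapest edge leaving the tree is F–H (10); add H.
Step 5: cheapest edge leaving the tree is G–H (3); add G.
The 4th edge added is F–H.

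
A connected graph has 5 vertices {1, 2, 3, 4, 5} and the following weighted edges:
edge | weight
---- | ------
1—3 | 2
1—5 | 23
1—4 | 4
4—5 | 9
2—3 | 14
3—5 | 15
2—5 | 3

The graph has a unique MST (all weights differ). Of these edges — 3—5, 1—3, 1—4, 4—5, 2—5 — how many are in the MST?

Sort edges by weight, then run Kruskal:
1—3 (2): add. Components now {1,3} {2} {4} {5}
2—5 (3): add. Components now {1,3} {2,5} {4}
1—4 (4): add. Components now {1,3,4} {2,5}
4—5 (9): add. Components now {1,2,3,4,5}
MST edge set: {1—3, 2—5, 1—4, 4—5}.
Of the listed edges, {1—3, 1—4, 4—5, 2—5} are in the MST → 4.

4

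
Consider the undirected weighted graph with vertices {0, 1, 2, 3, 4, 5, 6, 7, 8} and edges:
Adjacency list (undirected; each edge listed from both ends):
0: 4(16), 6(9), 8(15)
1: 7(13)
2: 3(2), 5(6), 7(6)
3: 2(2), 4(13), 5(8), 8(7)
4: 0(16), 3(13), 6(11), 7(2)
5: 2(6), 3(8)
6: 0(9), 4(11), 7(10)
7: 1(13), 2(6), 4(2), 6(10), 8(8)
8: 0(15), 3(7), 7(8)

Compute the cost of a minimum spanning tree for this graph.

55

Kruskal's algorithm — process edges by increasing weight (ties by edge label):
2-3 (2): add — endpoints in different components.
4-7 (2): add — endpoints in different components.
2-5 (6): add — endpoints in different components.
2-7 (6): add — endpoints in different components.
3-8 (7): add — endpoints in different components.
3-5 (8): skip — 3 and 5 already connected.
7-8 (8): skip — 7 and 8 already connected.
0-6 (9): add — endpoints in different components.
6-7 (10): add — endpoints in different components.
4-6 (11): skip — 4 and 6 already connected.
1-7 (13): add — endpoints in different components.
MST edges: 2-3, 4-7, 2-5, 2-7, 3-8, 0-6, 6-7, 1-7; total weight 2+2+6+6+7+9+10+13 = 55.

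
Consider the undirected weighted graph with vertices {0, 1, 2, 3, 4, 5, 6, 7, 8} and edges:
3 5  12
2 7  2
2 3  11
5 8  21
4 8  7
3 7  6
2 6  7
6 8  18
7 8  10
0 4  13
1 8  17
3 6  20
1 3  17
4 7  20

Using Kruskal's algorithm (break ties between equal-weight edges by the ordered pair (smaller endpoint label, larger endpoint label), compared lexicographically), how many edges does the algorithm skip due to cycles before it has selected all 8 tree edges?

Kruskal: consider edges lightest-first.
2 7 (2): add — endpoints in different components.
3 7 (6): add — endpoints in different components.
2 6 (7): add — endpoints in different components.
4 8 (7): add — endpoints in different components.
7 8 (10): add — endpoints in different components.
2 3 (11): skip — 2 and 3 already connected.
3 5 (12): add — endpoints in different components.
0 4 (13): add — endpoints in different components.
1 3 (17): add — endpoints in different components.
Edges rejected before the tree was complete: 1.

1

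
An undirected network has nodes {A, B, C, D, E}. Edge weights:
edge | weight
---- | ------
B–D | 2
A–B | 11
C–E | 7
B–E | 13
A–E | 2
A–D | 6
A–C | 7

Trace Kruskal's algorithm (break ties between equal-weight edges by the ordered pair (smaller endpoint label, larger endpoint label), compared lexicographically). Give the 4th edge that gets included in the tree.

A-C

Kruskal: consider edges lightest-first.
A–E (2): add — endpoints in different components.
B–D (2): add — endpoints in different components.
A–D (6): add — endpoints in different components.
A–C (7): add — endpoints in different components.
The 4th edge added is A–C.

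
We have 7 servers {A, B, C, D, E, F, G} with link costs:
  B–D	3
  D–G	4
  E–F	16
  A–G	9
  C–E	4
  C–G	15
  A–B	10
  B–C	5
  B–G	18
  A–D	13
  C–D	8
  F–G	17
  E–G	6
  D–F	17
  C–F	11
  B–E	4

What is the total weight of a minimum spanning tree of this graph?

Prim's algorithm from E:
Step 1: cheapest edge leaving the tree is B–E (4); add B.
Step 2: cheapest edge leaving the tree is B–D (3); add D.
Step 3: cheapest edge leaving the tree is C–E (4); add C.
Step 4: cheapest edge leaving the tree is D–G (4); add G.
Step 5: cheapest edge leaving the tree is A–G (9); add A.
Step 6: cheapest edge leaving the tree is C–F (11); add F.
MST edges: B–E, B–D, C–E, D–G, A–G, C–F; total weight 4+3+4+4+9+11 = 35.

35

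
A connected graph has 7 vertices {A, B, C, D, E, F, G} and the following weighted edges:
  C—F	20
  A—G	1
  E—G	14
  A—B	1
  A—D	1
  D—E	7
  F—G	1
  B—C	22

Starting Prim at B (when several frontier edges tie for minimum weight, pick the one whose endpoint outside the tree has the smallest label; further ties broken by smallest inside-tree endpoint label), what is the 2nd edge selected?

Grow the tree from B using Prim:
Step 1: frontier [A—B 1, B—C 22] → take A—B (1); add A.
Step 2: frontier [A—D 1, A—G 1, B—C 22] → take A—D (1); add D.
Step 3: frontier [A—G 1, B—C 22, D—E 7] → take A—G (1); add G.
Step 4: frontier [B—C 22, D—E 7, F—G 1, E—G 14] → take F—G (1); add F.
Step 5: frontier [B—C 22, D—E 7, C—F 20, E—G 14] → take D—E (7); add E.
Step 6: frontier [B—C 22, C—F 20] → take C—F (20); add C.
The 2nd edge added is A—D.

A-D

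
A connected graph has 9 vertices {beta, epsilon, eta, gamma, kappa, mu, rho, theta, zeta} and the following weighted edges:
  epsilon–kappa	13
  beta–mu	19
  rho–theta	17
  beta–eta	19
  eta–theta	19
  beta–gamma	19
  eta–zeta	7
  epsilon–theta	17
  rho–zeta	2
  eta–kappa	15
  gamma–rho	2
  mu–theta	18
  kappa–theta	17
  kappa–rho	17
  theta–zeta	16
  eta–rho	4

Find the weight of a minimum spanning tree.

Grow the tree from eta using Prim:
Step 1: cheapest edge leaving the tree is eta–rho (4); add rho.
Step 2: cheapest edge leaving the tree is gamma–rho (2); add gamma.
Step 3: cheapest edge leaving the tree is rho–zeta (2); add zeta.
Step 4: cheapest edge leaving the tree is eta–kappa (15); add kappa.
Step 5: cheapest edge leaving the tree is epsilon–kappa (13); add epsilon.
Step 6: cheapest edge leaving the tree is theta–zeta (16); add theta.
Step 7: cheapest edge leaving the tree is mu–theta (18); add mu.
Step 8: cheapest edge leaving the tree is beta–eta (19); add beta.
MST edges: eta–rho, gamma–rho, rho–zeta, eta–kappa, epsilon–kappa, theta–zeta, mu–theta, beta–eta; total weight 4+2+2+15+13+16+18+19 = 89.

89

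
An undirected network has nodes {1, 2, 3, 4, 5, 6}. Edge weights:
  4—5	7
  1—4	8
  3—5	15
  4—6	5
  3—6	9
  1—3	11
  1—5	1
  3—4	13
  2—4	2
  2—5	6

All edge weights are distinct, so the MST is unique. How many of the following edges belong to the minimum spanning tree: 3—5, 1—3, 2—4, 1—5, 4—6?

Kruskal: consider edges lightest-first.
1—5 (1): add — endpoints in different components.
2—4 (2): add — endpoints in different components.
4—6 (5): add — endpoints in different components.
2—5 (6): add — endpoints in different components.
4—5 (7): skip — 4 and 5 already connected.
1—4 (8): skip — 1 and 4 already connected.
3—6 (9): add — endpoints in different components.
MST edge set: {1—5, 2—4, 4—6, 2—5, 3—6}.
Of the listed edges, {2—4, 1—5, 4—6} are in the MST → 3.

3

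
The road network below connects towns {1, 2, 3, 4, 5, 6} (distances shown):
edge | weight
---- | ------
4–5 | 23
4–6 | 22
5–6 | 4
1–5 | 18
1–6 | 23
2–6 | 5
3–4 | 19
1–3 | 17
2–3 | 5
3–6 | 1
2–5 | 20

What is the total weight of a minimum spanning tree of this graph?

46

Sort edges by weight, then run Kruskal:
3–6 (1): add — endpoints in different components.
5–6 (4): add — endpoints in different components.
2–3 (5): add — endpoints in different components.
2–6 (5): skip — 2 and 6 already connected.
1–3 (17): add — endpoints in different components.
1–5 (18): skip — 1 and 5 already connected.
3–4 (19): add — endpoints in different components.
MST edges: 3–6, 5–6, 2–3, 1–3, 3–4; total weight 1+4+5+17+19 = 46.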